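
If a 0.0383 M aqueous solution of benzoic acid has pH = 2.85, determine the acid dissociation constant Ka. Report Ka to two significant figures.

Ka = 5.4 × 10^-5

[H+] = 10^(-2.85) = 1.41 × 10^-3 M
At equilibrium [HA] = 0.0383 − 1.41 × 10^-3 = 3.69 × 10^-2 M
Ka = [H+][A-]/[HA] = (1.41 × 10^-3)² / 3.69 × 10^-2 = 5.4 × 10^-5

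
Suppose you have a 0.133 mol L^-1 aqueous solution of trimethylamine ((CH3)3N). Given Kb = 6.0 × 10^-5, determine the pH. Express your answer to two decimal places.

pH = 11.45

(CH3)3N + H2O ⇌ (CH3)3NH+ + OH-
Kb = x²/(0.133 − x) = 6.0 × 10^-5
Assume x ≪ 0.133: x ≈ √(6.0 × 10^-5 × 0.133) = 2.82 × 10^-3 M
Check: 2.1% ionized — well under 5%, approximation valid.
pOH = 2.55, so pH = 14.00 − pOH = 11.45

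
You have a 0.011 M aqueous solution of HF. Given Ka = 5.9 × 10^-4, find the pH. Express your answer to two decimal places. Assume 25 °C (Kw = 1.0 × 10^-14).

pH = 2.64

HF ⇌ F- + H+
From the ICE table, Ka = x²/(0.011 − x) = 5.9 × 10^-4.
x is not negligible relative to C₀; solve x² + 0.00059·x − 6.49e-06 = 0.
x = (−Ka + √(Ka² + 4·Ka·C₀))/2 = 2.27 × 10^-3 M
pH = −log(2.27 × 10^-3) = 2.64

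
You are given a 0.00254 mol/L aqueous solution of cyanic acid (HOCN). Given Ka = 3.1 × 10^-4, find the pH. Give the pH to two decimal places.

pH = 3.13

HOCN ⇌ OCN- + H+
From the ICE table, Ka = x²/(0.00254 − x) = 3.1 × 10^-4.
The 5% rule fails; solving x² + Ka·x − Ka·C₀ = 0 exactly:
x = [−0.00031 + √(0.00031² + 3.15e-06)]/2 = 7.46 × 10^-4 M
pH = −log[H+] = −log(7.46 × 10^-4) = 3.13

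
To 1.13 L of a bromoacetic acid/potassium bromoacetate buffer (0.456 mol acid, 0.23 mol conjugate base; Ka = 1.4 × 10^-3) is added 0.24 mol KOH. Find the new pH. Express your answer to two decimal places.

After neutralization: n(BrCH2COOH) = 0.216 mol, n(BrCH2COO-) = 0.47 mol.
pKa = −log(1.4 × 10^-3) = 2.854
pH = pKa + log([A⁻]/[HA]) = 2.854 + log(0.47/0.216) = 2.854 +0.338

pH = 3.19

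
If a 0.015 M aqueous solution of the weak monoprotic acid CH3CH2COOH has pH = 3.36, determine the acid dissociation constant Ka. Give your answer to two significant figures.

[H+] = 10^(-3.36) = 4.37 × 10^-4 M
At equilibrium [HA] = 0.015 − 4.37 × 10^-4 = 1.46 × 10^-2 M
Ka = [H+][A-]/[HA] = (4.37 × 10^-4)² / 1.46 × 10^-2 = 1.3 × 10^-5

Ka = 1.3 × 10^-5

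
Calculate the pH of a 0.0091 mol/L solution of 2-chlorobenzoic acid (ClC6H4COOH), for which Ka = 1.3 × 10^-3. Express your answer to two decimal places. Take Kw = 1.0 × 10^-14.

pH = 2.55

ClC6H4COOH ⇌ ClC6H4COO- + H+
Ka = [H+]²/(0.0091 − [H+]) = 1.3 × 10^-3
The 5% rule fails; solving [H+]² + Ka·[H+] − Ka·C₀ = 0 exactly:
[H+] = [−0.0013 + √(0.0013² + 4.73e-05)]/2 = 2.85 × 10^-3 M
pH = −log[H+] = −log(2.85 × 10^-3) = 2.55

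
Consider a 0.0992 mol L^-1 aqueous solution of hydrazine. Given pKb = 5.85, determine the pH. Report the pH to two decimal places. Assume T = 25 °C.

pH = 10.57

N2H4 + H2O ⇌ N2H5+ + OH-
Kb = 10^(−5.85) = 1.41 × 10^-6
Kb = [OH-]²/(0.0992 − [OH-]) = 1.41 × 10^-6
Neglecting [OH-] in the denominator: [OH-] = √(1.41 × 10^-6 × 0.0992) = 3.74 × 10^-4 M
([OH-]/C₀ = 0.38% < 5%, so the approximation holds.)
pOH = 3.43, so pH = 14.00 − pOH = 10.57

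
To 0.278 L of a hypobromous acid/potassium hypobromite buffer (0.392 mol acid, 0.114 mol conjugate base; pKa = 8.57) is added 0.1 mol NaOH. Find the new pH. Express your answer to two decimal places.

pH = 8.44

After neutralization: n(HOBr) = 0.292 mol, n(OBr-) = 0.214 mol.
Henderson–Hasselbalch with mole ratio 0.214/0.292: pH = 8.57 + (-0.135)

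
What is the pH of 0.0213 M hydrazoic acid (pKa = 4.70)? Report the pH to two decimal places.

pH = 3.19

HN3 ⇌ N3- + H+
Ka = 10^(−4.70) = 2.00 × 10^-5
From the ICE table, Ka = [H+]²/(0.0213 − [H+]) = 2.00 × 10^-5.
Since Ka ≪ C₀, [H+] ≈ √(Ka·C₀) = 6.53 × 10^-4 M.
([H+]/C₀ = 3.1% < 5%, so the approximation holds.)
pH = −log[H+] = −log(6.53 × 10^-4) = 3.19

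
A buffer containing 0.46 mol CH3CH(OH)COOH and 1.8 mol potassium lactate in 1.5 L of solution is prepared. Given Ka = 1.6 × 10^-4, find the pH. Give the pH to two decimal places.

pKa = −log(1.6 × 10^-4) = 3.796
Henderson–Hasselbalch: pH = pKa + log([CH3CH(OH)COO-]/[CH3CH(OH)COOH]) = 3.796 + log(1.8/0.46)
pH = 3.796 + (+0.593) = 4.39

pH = 4.39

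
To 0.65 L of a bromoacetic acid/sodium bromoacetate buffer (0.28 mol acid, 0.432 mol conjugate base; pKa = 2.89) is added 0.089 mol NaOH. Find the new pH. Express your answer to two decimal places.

pH = 3.33

After neutralization: n(BrCH2COOH) = 0.191 mol, n(BrCH2COO-) = 0.521 mol.
pH = pKa + log([A⁻]/[HA]) = 2.89 + log(0.521/0.191) = 2.89 +0.436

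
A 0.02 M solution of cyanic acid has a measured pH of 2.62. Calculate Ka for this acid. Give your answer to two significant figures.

Ka = 3.3 × 10^-4

[H+] = 10^(-2.62) = 2.40 × 10^-3 M
At equilibrium [HA] = 0.02 − 2.40 × 10^-3 = 1.76 × 10^-2 M
Ka = [H+][A-]/[HA] = (2.40 × 10^-3)² / 1.76 × 10^-2 = 3.3 × 10^-4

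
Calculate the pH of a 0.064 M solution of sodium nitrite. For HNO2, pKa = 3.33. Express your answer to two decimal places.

NO2- is the conjugate base of the weak acid HNO2.
Ka = 10^(−3.33) = 4.68 × 10^-4
Kb = Kw/Ka = 1.0×10^-14 / 4.68 × 10^-4 = 2.14 × 10^-11
Let x = [OH-] at equilibrium. Kb = x²/(0.064 − x).
Since Kb ≪ C₀, x ≈ √(Kb·C₀) = 1.17 × 10^-6 M.
(x/C₀ = 0.0018% < 5%, so the approximation holds.)
pOH = 5.93, so pH = 14.00 − pOH = 8.07

pH = 8.07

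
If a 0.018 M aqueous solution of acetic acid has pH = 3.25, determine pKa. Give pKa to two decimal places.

[H+] = 10^(-3.25) = 5.62 × 10^-4 M
At equilibrium [HA] = 0.018 − 5.62 × 10^-4 = 1.74 × 10^-2 M
Ka = [H+][A-]/[HA] = (5.62 × 10^-4)² / 1.74 × 10^-2 = 1.82 × 10^-5
pKa = -log(1.82 × 10^-5) = 4.74

pKa = 4.74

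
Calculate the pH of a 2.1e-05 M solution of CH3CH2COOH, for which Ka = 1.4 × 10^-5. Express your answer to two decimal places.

CH3CH2COOH ⇌ CH3CH2COO- + H+
Ka = [H+]²/(2.1e-05 − [H+]) = 1.4 × 10^-5
Here C₀/Ka ≈ 1.5, so the small-[H+] approximation fails. Use the quadratic:
[H+] = (−Ka + √(Ka² + 4·Ka·C₀))/2 = 1.15 × 10^-5 M
pH = −log[H+] = −log(1.15 × 10^-5) = 4.94

pH = 4.94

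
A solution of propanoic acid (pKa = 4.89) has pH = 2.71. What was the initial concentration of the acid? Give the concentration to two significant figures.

C₀ = 3.0 × 10^-1 M

[H+] = 10^(-2.71) = 1.95 × 10^-3 M = x
Ka = 10^(−4.89) = 1.29 × 10^-5
Ka = x²/(C₀ − x) ⇒ C₀ = x + x²/Ka
C₀ = 1.95 × 10^-3 + (1.95 × 10^-3)²/(1.29 × 10^-5) = 2.97 × 10^-1 M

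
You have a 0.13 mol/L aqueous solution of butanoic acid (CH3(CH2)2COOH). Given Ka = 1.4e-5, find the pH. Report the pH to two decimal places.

pH = 2.87

CH3(CH2)2COOH ⇌ CH3(CH2)2COO- + H+
From the ICE table, Ka = [H+]²/(0.13 − [H+]) = 1.4 × 10^-5.
Neglecting [H+] in the denominator: [H+] = √(1.4 × 10^-5 × 0.13) = 1.35 × 10^-3 M
pH = −log(1.35 × 10^-3) = 2.87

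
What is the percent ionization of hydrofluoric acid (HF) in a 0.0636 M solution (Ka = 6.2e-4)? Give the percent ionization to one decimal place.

HF ⇌ F- + H+; let x = [H+] at equilibrium.
Ka = x²/(C₀ − x); solving the quadratic gives x = 5.98 × 10^-3 M.
Fraction ionized = 5.98 × 10^-3 / 0.0636 = 0.0940 → 9.4%

9.4%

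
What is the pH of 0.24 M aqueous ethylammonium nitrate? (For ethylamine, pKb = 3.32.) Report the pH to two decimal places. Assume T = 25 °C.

C2H5NH3+ is the conjugate acid of the weak base C2H5NH2.
Kb = 10^(−3.32) = 4.79 × 10^-4
Ka = Kw/Kb = 1.0×10^-14 / 4.79 × 10^-4 = 2.09 × 10^-11
Ka = [H+]²/(0.24 − [H+]) = 2.09 × 10^-11
Since Ka ≪ C₀, [H+] ≈ √(Ka·C₀) = 2.24 × 10^-6 M.
pH = −log[H+] = −log(2.24 × 10^-6) = 5.65

pH = 5.65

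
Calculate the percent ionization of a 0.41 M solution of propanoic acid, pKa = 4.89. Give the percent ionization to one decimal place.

CH3CH2COOH ⇌ CH3CH2COO- + H+; let x = [H+] at equilibrium.
Ka = 10^(−4.89) = 1.29 × 10^-5
x ≈ √(Ka·C₀) = √(1.29 × 10^-5 × 0.41) = 2.30 × 10^-3 M
% ionization = x/C₀ × 100% = 2.30 × 10^-3/0.41 × 100% = 0.6%

0.6%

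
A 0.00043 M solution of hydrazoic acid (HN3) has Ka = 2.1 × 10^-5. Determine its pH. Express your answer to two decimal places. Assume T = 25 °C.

pH = 4.07

HN3 ⇌ N3- + H+
From the ICE table, Ka = [H+]²/(0.00043 − [H+]) = 2.1 × 10^-5.
[H+] is not negligible relative to C₀; solve [H+]² + 2.1e-05·[H+] − 9.03e-09 = 0.
[H+] = (−Ka + √(Ka² + 4·Ka·C₀))/2 = 8.51 × 10^-5 M
pH = −log[H+] = −log(8.51 × 10^-5) = 4.07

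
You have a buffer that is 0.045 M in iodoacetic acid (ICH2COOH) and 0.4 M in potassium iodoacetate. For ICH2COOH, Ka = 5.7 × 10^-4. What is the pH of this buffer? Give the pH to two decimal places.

pH = 4.19

pKa = −log(5.7 × 10^-4) = 3.244
Henderson–Hasselbalch: pH = pKa + log([ICH2COO-]/[ICH2COOH]) = 3.244 + log(0.4/0.045)
pH = 3.244 + (+0.949) = 4.19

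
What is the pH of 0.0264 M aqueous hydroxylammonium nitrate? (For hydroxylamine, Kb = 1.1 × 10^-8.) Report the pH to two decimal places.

NH3OH+ is the conjugate acid of the weak base NH2OH.
Ka = Kw/Kb = 1.0×10^-14 / 1.1 × 10^-8 = 9.09 × 10^-7
Ka = [H+]²/(0.0264 − [H+]) = 9.09 × 10^-7
Since Ka ≪ C₀, [H+] ≈ √(Ka·C₀) = 1.55 × 10^-4 M.
pH = −log(1.55 × 10^-4) = 3.81

pH = 3.81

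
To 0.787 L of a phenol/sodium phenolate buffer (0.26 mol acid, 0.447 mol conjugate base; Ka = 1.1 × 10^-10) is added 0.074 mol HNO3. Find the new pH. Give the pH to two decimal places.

pH = 10.01

Added H+ converts C6H5O- to C6H5OH: C6H5OH → 0.334 mol, C6H5O- → 0.373 mol.
pKa = −log(1.1 × 10^-10) = 9.959
pH = pKa + log(n_C6H5O-/n_C6H5OH) = 9.959 + log(0.373/0.334) = 9.959 + (+0.048)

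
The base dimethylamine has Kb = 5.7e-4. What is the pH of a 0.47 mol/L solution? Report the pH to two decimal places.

pH = 12.21

(CH3)2NH + H2O ⇌ (CH3)2NH2+ + OH-
From the ICE table, Kb = [OH-]²/(0.47 − [OH-]) = 5.7 × 10^-4.
Neglecting [OH-] in the denominator: [OH-] = √(5.7 × 10^-4 × 0.47) = 1.64 × 10^-2 M
([OH-]/C₀ = 3.5% < 5%, so the approximation holds.)
pOH = 1.79, so pH = 14.00 − pOH = 12.21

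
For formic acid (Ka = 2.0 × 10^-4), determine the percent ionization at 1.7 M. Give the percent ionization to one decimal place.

HCOOH ⇌ HCOO- + H+; let x = [H+] at equilibrium.
x ≈ √(Ka·C₀) = √(2.0 × 10^-4 × 1.7) = 1.84 × 10^-2 M
Fraction ionized = 1.84 × 10^-2 / 1.7 = 0.0108 → 1.1%

1.1%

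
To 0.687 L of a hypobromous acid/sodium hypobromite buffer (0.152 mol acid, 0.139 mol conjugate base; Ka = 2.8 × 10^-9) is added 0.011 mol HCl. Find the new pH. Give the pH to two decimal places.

After neutralization: n(HOBr) = 0.163 mol, n(OBr-) = 0.128 mol.
pKa = −log(2.8 × 10^-9) = 8.553
pH = pKa + log(n_OBr-/n_HOBr) = 8.553 + log(0.128/0.163) = 8.553 + (-0.105)

pH = 8.45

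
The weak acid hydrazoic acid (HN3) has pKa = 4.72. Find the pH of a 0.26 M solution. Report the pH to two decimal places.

HN3 ⇌ N3- + H+
Ka = 10^(−4.72) = 1.91 × 10^-5
From the ICE table, Ka = x²/(0.26 − x) = 1.91 × 10^-5.
Neglecting x in the denominator: x = √(1.91 × 10^-5 × 0.26) = 2.23 × 10^-3 M
pH = −log(2.23 × 10^-3) = 2.65

pH = 2.65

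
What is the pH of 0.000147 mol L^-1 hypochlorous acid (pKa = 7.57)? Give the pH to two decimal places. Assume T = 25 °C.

HOCl ⇌ OCl- + H+
Ka = 10^(−7.57) = 2.69 × 10^-8
From the ICE table, Ka = [H+]²/(0.000147 − [H+]) = 2.69 × 10^-8.
Neglecting [H+] in the denominator: [H+] = √(2.69 × 10^-8 × 0.000147) = 1.99 × 10^-6 M
([H+]/C₀ = 1.4% < 5%, so the approximation holds.)
pH = −log[H+] = −log(1.99 × 10^-6) = 5.70

pH = 5.70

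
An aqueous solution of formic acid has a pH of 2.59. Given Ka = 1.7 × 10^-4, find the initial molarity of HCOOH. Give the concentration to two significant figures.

C₀ = 4.1 × 10^-2 M

[H+] = 10^(-2.59) = 2.57 × 10^-3 M = x
Ka = x²/(C₀ − x) ⇒ C₀ = x + x²/Ka
C₀ = 2.57 × 10^-3 + (2.57 × 10^-3)²/(1.7 × 10^-4) = 4.14 × 10^-2 M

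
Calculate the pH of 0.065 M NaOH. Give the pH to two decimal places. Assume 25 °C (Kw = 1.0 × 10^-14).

pH = 12.81

NaOH is a strong base; [OH-] = 0.065 M.
pOH = -log(0.065) = 1.19
pH = 14.00 - 1.19 = 12.81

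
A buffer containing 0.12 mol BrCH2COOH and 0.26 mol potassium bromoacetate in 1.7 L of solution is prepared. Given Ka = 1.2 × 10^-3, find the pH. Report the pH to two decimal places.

pKa = −log(1.2 × 10^-3) = 2.921
Henderson–Hasselbalch: pH = pKa + log([BrCH2COO-]/[BrCH2COOH]) = 2.921 + log(0.26/0.12)
pH = 2.921 + (+0.336) = 3.26

pH = 3.26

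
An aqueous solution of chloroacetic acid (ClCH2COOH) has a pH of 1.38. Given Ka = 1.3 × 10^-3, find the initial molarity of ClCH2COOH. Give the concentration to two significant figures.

C₀ = 1.4 M

[H+] = 10^(-1.38) = 4.17 × 10^-2 M = x
Ka = x²/(C₀ − x) ⇒ C₀ = x + x²/Ka
C₀ = 4.17 × 10^-2 + (4.17 × 10^-2)²/(1.3 × 10^-3) = 1.38 M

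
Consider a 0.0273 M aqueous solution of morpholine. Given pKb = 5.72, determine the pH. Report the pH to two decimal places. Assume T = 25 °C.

pH = 10.36

C4H8ONH + H2O ⇌ C4H8ONH2+ + OH-
Kb = 10^(−5.72) = 1.91 × 10^-6
From the ICE table, Kb = x²/(0.0273 − x) = 1.91 × 10^-6.
Neglecting x in the denominator: x = √(1.91 × 10^-6 × 0.0273) = 2.28 × 10^-4 M
pOH = −log(2.28 × 10^-4) = 3.64; pH = 14.00 − 3.64 = 10.36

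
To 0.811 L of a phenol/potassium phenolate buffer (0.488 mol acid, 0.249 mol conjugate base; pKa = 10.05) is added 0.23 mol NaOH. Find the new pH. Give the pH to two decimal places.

pH = 10.32

OH- converts C6H5OH to C6H5O-: C6H5OH → 0.258 mol, C6H5O- → 0.479 mol.
pH = pKa + log([A⁻]/[HA]) = 10.05 + log(0.479/0.258) = 10.05 +0.269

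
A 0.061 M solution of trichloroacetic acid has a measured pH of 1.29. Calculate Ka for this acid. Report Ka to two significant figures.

Ka = 2.7 × 10^-1

[H+] = 10^(-1.29) = 5.13 × 10^-2 M
At equilibrium [HA] = 0.061 − 5.13 × 10^-2 = 9.70 × 10^-3 M
Ka = [H+][A-]/[HA] = (5.13 × 10^-2)² / 9.70 × 10^-3 = 2.7 × 10^-1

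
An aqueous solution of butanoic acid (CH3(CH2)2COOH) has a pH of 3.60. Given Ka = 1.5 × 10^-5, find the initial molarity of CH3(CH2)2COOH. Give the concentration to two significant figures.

[H+] = 10^(-3.60) = 2.51 × 10^-4 M = x
Ka = x²/(C₀ − x) ⇒ C₀ = x + x²/Ka
C₀ = 2.51 × 10^-4 + (2.51 × 10^-4)²/(1.5 × 10^-5) = 4.45 × 10^-3 M

C₀ = 4.5 × 10^-3 M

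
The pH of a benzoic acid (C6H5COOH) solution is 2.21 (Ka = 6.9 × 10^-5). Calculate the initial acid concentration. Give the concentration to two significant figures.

[H+] = 10^(-2.21) = 6.17 × 10^-3 M = x
Ka = x²/(C₀ − x) ⇒ C₀ = x + x²/Ka
C₀ = 6.17 × 10^-3 + (6.17 × 10^-3)²/(6.9 × 10^-5) = 5.58 × 10^-1 M

C₀ = 5.6 × 10^-1 M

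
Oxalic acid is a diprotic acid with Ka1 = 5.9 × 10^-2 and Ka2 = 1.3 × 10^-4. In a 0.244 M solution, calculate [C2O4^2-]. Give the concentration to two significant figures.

First ionization gives [H+] ≈ [HC2O4-] = 9.41 × 10^-2 M.
Second step: Ka2 = [H+][C2O4^2-]/[HC2O4-] ≈ [C2O4^2-] (since [H+] ≈ [HC2O4-]).
So [C2O4^2-] ≈ Ka2.

1.3 × 10^-4 M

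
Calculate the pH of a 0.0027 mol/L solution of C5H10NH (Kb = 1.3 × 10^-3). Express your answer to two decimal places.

C5H10NH + H2O ⇌ C5H10NH2+ + OH-
Kb = [OH-]²/(0.0027 − [OH-]) = 1.3 × 10^-3
[OH-] is not negligible relative to C₀; solve [OH-]² + 0.0013·[OH-] − 3.51e-06 = 0.
[OH-] = (−Kb + √(Kb² + 4·Kb·C₀))/2 = 1.33 × 10^-3 M
pOH = 2.88, so pH = 14.00 − pOH = 11.12

pH = 11.12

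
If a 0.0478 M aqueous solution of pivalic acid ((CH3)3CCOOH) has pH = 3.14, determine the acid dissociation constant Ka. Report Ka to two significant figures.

Ka = 1.1 × 10^-5

[H+] = 10^(-3.14) = 7.24 × 10^-4 M
At equilibrium [HA] = 0.0478 − 7.24 × 10^-4 = 4.71 × 10^-2 M
Ka = [H+][A-]/[HA] = (7.24 × 10^-4)² / 4.71 × 10^-2 = 1.1 × 10^-5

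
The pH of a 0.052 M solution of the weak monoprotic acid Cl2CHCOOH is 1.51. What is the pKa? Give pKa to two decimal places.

[H+] = 10^(-1.51) = 3.09 × 10^-2 M
At equilibrium [HA] = 0.052 − 3.09 × 10^-2 = 2.11 × 10^-2 M
Ka = [H+][A-]/[HA] = (3.09 × 10^-2)² / 2.11 × 10^-2 = 4.53 × 10^-2
pKa = -log(4.53 × 10^-2) = 1.34

pKa = 1.34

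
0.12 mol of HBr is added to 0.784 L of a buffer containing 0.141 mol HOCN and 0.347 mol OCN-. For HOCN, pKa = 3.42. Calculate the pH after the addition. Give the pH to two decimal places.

Added H+ converts OCN- to HOCN: HOCN → 0.261 mol, OCN- → 0.227 mol.
pH = pKa + log([A⁻]/[HA]) = 3.42 + log(0.227/0.261) = 3.42 -0.061

pH = 3.36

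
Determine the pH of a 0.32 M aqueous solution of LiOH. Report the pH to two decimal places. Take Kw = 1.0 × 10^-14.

LiOH is a strong base; [OH-] = 0.32 M.
pOH = -log(0.32) = 0.49
pH = 14.00 - 0.49 = 13.51

pH = 13.51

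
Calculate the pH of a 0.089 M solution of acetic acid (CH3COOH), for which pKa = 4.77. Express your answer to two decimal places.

pH = 2.91

CH3COOH ⇌ CH3COO- + H+
Ka = 10^(−4.77) = 1.70 × 10^-5
Ka = [H+]²/(0.089 − [H+]) = 1.70 × 10^-5
Since Ka ≪ C₀, [H+] ≈ √(Ka·C₀) = 1.23 × 10^-3 M.
pH = −log[H+] = −log(1.23 × 10^-3) = 2.91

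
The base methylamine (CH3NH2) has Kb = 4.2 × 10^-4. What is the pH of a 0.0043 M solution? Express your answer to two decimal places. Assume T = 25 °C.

CH3NH2 + H2O ⇌ CH3NH3+ + OH-
From the ICE table, Kb = x²/(0.0043 − x) = 4.2 × 10^-4.
Here C₀/Kb ≈ 10.2, so the small-x approximation fails. Use the quadratic:
x = [−0.00042 + √(0.00042² + 7.22e-06)]/2 = 1.15 × 10^-3 M
pOH = 2.94, so pH = 14.00 − pOH = 11.06

pH = 11.06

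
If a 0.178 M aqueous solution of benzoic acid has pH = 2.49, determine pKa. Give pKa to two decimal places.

pKa = 4.22

[H+] = 10^(-2.49) = 3.24 × 10^-3 M
At equilibrium [HA] = 0.178 − 3.24 × 10^-3 = 1.75 × 10^-1 M
Ka = [H+][A-]/[HA] = (3.24 × 10^-3)² / 1.75 × 10^-1 = 6.00 × 10^-5
pKa = -log(6.00 × 10^-5) = 4.22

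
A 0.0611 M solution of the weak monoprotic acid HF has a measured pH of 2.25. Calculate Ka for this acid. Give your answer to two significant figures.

Ka = 5.7 × 10^-4

[H+] = 10^(-2.25) = 5.62 × 10^-3 M
At equilibrium [HA] = 0.0611 − 5.62 × 10^-3 = 5.55 × 10^-2 M
Ka = [H+][A-]/[HA] = (5.62 × 10^-3)² / 5.55 × 10^-2 = 5.7 × 10^-4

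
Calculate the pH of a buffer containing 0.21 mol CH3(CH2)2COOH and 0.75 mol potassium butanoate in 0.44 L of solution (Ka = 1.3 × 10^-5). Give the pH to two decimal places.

pH = 5.44

pKa = −log(1.3 × 10^-5) = 4.886
Using pH = pKa + log([base]/[acid]) with [base]/[acid] = 0.75/0.21:
pH = 4.886 + (+0.553) = 5.44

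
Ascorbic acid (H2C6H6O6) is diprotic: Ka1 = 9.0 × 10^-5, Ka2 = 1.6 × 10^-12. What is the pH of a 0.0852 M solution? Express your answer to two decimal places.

Ka1 ≫ Ka2, so treat the first dissociation as the only significant source of H+.
Ka1 = x²/(0.0852 − x) = 9.0 × 10^-5
x ≈ √(9.0 × 10^-5 × 0.0852) = 2.77 × 10^-3 M
pH = −log(2.77 × 10^-3) = 2.56

pH = 2.56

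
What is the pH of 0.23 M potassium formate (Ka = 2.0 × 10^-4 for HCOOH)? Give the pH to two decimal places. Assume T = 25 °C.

HCOO- is the conjugate base of the weak acid HCOOH.
Kb = Kw/Ka = 1.0×10^-14 / 2.0 × 10^-4 = 5.00 × 10^-11
Kb = x²/(0.23 − x) = 5.00 × 10^-11
Neglecting x in the denominator: x = √(5.00 × 10^-11 × 0.23) = 3.39 × 10^-6 M
Check: 0.0015% ionized — well under 5%, approximation valid.
pOH = −log(3.39 × 10^-6) = 5.47; pH = 14.00 − 5.47 = 8.53

pH = 8.53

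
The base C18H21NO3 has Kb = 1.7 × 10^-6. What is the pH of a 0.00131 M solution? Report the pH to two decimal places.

pH = 9.67

C18H21NO3 + H2O ⇌ C18H22NO3+ + OH-
Kb = [OH-]²/(0.00131 − [OH-]) = 1.7 × 10^-6
Assume [OH-] ≪ 0.00131: [OH-] ≈ √(1.7 × 10^-6 × 0.00131) = 4.72 × 10^-5 M
pOH = 4.33, so pH = 14.00 − pOH = 9.67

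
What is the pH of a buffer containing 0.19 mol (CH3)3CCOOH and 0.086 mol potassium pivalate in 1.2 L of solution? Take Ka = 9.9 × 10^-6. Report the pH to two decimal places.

pH = 4.66

pKa = −log(9.9 × 10^-6) = 5.004
Henderson–Hasselbalch: pH = pKa + log([(CH3)3CCOO-]/[(CH3)3CCOOH]) = 5.004 + log(0.086/0.19)
pH = 5.004 + (-0.344) = 4.66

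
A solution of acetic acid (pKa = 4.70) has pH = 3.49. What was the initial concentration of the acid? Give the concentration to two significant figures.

C₀ = 5.6 × 10^-3 M

[H+] = 10^(-3.49) = 3.24 × 10^-4 M = x
Ka = 10^(−4.70) = 2.00 × 10^-5
Ka = x²/(C₀ − x) ⇒ C₀ = x + x²/Ka
C₀ = 3.24 × 10^-4 + (3.24 × 10^-4)²/(2.00 × 10^-5) = 5.57 × 10^-3 M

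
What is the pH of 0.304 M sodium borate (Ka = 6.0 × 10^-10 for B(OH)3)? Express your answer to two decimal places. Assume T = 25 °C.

B(OH)4- is the conjugate base of the weak acid B(OH)3.
Kb = Kw/Ka = 1.0×10^-14 / 6.0 × 10^-10 = 1.67 × 10^-5
Kb = [OH-]²/(0.304 − [OH-]) = 1.67 × 10^-5
Since Kb ≪ C₀, [OH-] ≈ √(Kb·C₀) = 2.25 × 10^-3 M.
pOH = 2.65, so pH = 14.00 − pOH = 11.35

pH = 11.35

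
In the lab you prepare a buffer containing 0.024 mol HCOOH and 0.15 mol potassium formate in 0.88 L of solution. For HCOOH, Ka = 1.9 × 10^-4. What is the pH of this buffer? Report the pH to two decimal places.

pH = 4.52

pKa = −log(1.9 × 10^-4) = 3.721
Henderson–Hasselbalch: pH = pKa + log([HCOO-]/[HCOOH]) = 3.721 + log(0.15/0.024)
pH = 3.721 + (+0.796) = 4.52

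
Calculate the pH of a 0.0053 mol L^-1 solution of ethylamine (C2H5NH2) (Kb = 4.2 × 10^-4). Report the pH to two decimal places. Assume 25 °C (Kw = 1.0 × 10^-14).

C2H5NH2 + H2O ⇌ C2H5NH3+ + OH-
From the ICE table, Kb = x²/(0.0053 − x) = 4.2 × 10^-4.
The 5% rule fails; solving x² + Kb·x − Kb·C₀ = 0 exactly:
x = (−Kb + √(Kb² + 4·Kb·C₀))/2 = 1.30 × 10^-3 M
pOH = −log(1.30 × 10^-3) = 2.89; pH = 14.00 − 2.89 = 11.11

pH = 11.11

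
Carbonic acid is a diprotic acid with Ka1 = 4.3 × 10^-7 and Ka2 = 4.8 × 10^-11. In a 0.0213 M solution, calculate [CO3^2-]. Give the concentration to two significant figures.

First ionization gives [H+] ≈ [HCO3-] = 9.57 × 10^-5 M.
Second step: Ka2 = [H+][CO3^2-]/[HCO3-] ≈ [CO3^2-] (since [H+] ≈ [HCO3-]).
So [CO3^2-] ≈ Ka2.

4.8 × 10^-11 M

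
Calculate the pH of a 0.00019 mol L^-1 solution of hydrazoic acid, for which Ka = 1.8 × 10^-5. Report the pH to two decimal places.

HN3 ⇌ N3- + H+
Ka = [H+]²/(0.00019 − [H+]) = 1.8 × 10^-5
The 5% rule fails; solving [H+]² + Ka·[H+] − Ka·C₀ = 0 exactly:
[H+] = [−1.8e-05 + √(1.8e-05² + 1.37e-08)]/2 = 5.02 × 10^-5 M
pH = −log[H+] = −log(5.02 × 10^-5) = 4.30

pH = 4.30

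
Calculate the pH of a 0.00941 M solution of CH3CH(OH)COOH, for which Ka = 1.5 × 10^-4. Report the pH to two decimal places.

CH3CH(OH)COOH ⇌ CH3CH(OH)COO- + H+
Let x = [H+] at equilibrium. Ka = x²/(0.00941 − x).
Here C₀/Ka ≈ 62.7, so the small-x approximation fails. Use the quadratic:
x = (−Ka + √(Ka² + 4·Ka·C₀))/2 = 1.12 × 10^-3 M
pH = −log[H+] = −log(1.12 × 10^-3) = 2.95

pH = 2.95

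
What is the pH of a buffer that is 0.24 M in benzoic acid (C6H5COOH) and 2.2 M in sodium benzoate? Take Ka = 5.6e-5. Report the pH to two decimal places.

pKa = −log(5.6 × 10^-5) = 4.252
Using pH = pKa + log([base]/[acid]) with [base]/[acid] = 2.2/0.24:
pH = 4.252 + (+0.962) = 5.21

pH = 5.21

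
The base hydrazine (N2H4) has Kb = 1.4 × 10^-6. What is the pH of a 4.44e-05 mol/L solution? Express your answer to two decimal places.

pH = 8.86

N2H4 + H2O ⇌ N2H5+ + OH-
From the ICE table, Kb = x²/(4.44e-05 − x) = 1.4 × 10^-6.
Here C₀/Kb ≈ 31.7, so the small-x approximation fails. Use the quadratic:
x = [−1.4e-06 + √(1.4e-06² + 2.49e-10)]/2 = 7.22 × 10^-6 M
pOH = −log(7.22 × 10^-6) = 5.14; pH = 14.00 − 5.14 = 8.86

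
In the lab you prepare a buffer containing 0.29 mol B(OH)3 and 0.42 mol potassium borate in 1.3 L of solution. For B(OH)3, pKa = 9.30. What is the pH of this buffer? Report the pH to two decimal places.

Henderson–Hasselbalch: pH = pKa + log([B(OH)4-]/[B(OH)3]) = 9.30 + log(0.42/0.29)
pH = 9.30 + (+0.161) = 9.46

pH = 9.46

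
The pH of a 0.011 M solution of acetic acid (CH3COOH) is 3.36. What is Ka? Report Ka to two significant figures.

[H+] = 10^(-3.36) = 4.37 × 10^-4 M
At equilibrium [HA] = 0.011 − 4.37 × 10^-4 = 1.06 × 10^-2 M
Ka = [H+][A-]/[HA] = (4.37 × 10^-4)² / 1.06 × 10^-2 = 1.8 × 10^-5

Ka = 1.8 × 10^-5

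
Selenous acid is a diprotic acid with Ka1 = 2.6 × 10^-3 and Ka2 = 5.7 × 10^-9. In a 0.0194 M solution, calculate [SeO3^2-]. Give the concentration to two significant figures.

5.7 × 10^-9 M

First ionization gives [H+] ≈ [HSeO3-] = 5.92 × 10^-3 M.
Second step: Ka2 = [H+][SeO3^2-]/[HSeO3-] ≈ [SeO3^2-] (since [H+] ≈ [HSeO3-]).
So [SeO3^2-] ≈ Ka2.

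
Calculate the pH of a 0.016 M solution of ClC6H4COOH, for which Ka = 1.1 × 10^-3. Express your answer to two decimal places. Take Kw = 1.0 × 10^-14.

ClC6H4COOH ⇌ ClC6H4COO- + H+
Let x = [H+] at equilibrium. Ka = x²/(0.016 − x).
Here C₀/Ka ≈ 14.5, so the small-x approximation fails. Use the quadratic:
x = [−0.0011 + √(0.0011² + 7.04e-05)]/2 = 3.68 × 10^-3 M
pH = −log(3.68 × 10^-3) = 2.43

pH = 2.43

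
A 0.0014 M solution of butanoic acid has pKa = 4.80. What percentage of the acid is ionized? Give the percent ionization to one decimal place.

10.1%

CH3(CH2)2COOH ⇌ CH3(CH2)2COO- + H+; let x = [H+] at equilibrium.
Ka = 10^(−4.80) = 1.58 × 10^-5
Solve x² + 1.58e-05x − 2.21e-08 = 0 → x = 1.41 × 10^-4 M
% ionization = x/C₀ × 100% = 1.41 × 10^-4/0.0014 × 100% = 10.1%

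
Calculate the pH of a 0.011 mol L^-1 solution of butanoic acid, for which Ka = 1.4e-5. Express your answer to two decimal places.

CH3(CH2)2COOH ⇌ CH3(CH2)2COO- + H+
From the ICE table, Ka = [H+]²/(0.011 − [H+]) = 1.4 × 10^-5.
Assume [H+] ≪ 0.011: [H+] ≈ √(1.4 × 10^-5 × 0.011) = 3.92 × 10^-4 M
pH = −log[H+] = −log(3.92 × 10^-4) = 3.41

pH = 3.41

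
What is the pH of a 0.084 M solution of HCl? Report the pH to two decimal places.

pH = 1.08

HCl is a strong acid and dissociates completely, so [H+] = 0.084 M.
pH = -log(0.084) = 1.08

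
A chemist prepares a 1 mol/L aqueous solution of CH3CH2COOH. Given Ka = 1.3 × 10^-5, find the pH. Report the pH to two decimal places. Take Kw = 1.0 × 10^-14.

pH = 2.44

CH3CH2COOH ⇌ CH3CH2COO- + H+
From the ICE table, Ka = [H+]²/(1 − [H+]) = 1.3 × 10^-5.
Since Ka ≪ C₀, [H+] ≈ √(Ka·C₀) = 3.61 × 10^-3 M.
pH = −log(3.61 × 10^-3) = 2.44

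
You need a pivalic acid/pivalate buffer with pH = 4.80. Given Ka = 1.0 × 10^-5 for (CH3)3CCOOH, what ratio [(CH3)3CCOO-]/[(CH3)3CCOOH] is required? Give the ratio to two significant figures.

ratio = 0.63

pKa = -log(1.0 × 10^-5) = 5.000
pH = pKa + log(r) ⇒ log(r) = 4.80 − 5.000 = -0.200
r = [(CH3)3CCOO-]/[(CH3)3CCOOH] = 10^(-0.200) = 0.631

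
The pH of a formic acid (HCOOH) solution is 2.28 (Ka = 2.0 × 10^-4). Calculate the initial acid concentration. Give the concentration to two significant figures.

C₀ = 1.4 × 10^-1 M

[H+] = 10^(-2.28) = 5.25 × 10^-3 M = x
Ka = x²/(C₀ − x) ⇒ C₀ = x + x²/Ka
C₀ = 5.25 × 10^-3 + (5.25 × 10^-3)²/(2.0 × 10^-4) = 1.43 × 10^-1 M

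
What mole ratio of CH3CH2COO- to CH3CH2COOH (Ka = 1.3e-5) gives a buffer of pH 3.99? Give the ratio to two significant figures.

pKa = -log(1.3 × 10^-5) = 4.886
pH = pKa + log(r) ⇒ log(r) = 3.99 − 4.886 = -0.896
r = [CH3CH2COO-]/[CH3CH2COOH] = 10^(-0.896) = 0.127

ratio = 0.13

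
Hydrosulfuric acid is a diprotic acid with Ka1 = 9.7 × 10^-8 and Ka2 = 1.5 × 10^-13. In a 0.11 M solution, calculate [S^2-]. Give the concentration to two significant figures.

1.5 × 10^-13 M

First ionization gives [H+] ≈ [HS-] = 1.03 × 10^-4 M.
Second step: Ka2 = [H+][S^2-]/[HS-] ≈ [S^2-] (since [H+] ≈ [HS-]).
So [S^2-] ≈ Ka2.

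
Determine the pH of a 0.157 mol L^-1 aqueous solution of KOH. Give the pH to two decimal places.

pH = 13.20

KOH is a strong base; [OH-] = 0.157 M.
pOH = -log(0.157) = 0.80
pH = 14.00 - 0.80 = 13.20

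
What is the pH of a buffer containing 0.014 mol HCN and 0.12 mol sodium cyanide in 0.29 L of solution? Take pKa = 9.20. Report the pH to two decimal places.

Henderson–Hasselbalch: pH = pKa + log([CN-]/[HCN]) = 9.20 + log(0.12/0.014)
pH = 9.20 + (+0.933) = 10.13

pH = 10.13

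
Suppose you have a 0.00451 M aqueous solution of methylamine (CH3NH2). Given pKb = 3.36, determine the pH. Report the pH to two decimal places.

pH = 11.08

CH3NH2 + H2O ⇌ CH3NH3+ + OH-
Kb = 10^(−3.36) = 4.37 × 10^-4
Kb = x²/(0.00451 − x) = 4.37 × 10^-4
Here C₀/Kb ≈ 10.3, so the small-x approximation fails. Use the quadratic:
x = [−0.000437 + √(0.000437² + 7.88e-06)]/2 = 1.20 × 10^-3 M
pOH = −log(1.20 × 10^-3) = 2.92; pH = 14.00 − 2.92 = 11.08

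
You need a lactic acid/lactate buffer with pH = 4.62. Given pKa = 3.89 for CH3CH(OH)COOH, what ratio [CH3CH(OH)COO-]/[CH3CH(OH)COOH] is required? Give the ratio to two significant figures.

ratio = 5.4

pH = pKa + log(r) ⇒ log(r) = 4.62 − 3.89 = +0.73
r = [CH3CH(OH)COO-]/[CH3CH(OH)COOH] = 10^(+0.73) = 5.37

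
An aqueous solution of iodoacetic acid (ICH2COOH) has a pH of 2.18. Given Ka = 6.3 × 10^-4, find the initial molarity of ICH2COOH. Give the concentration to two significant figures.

[H+] = 10^(-2.18) = 6.61 × 10^-3 M = x
Ka = x²/(C₀ − x) ⇒ C₀ = x + x²/Ka
C₀ = 6.61 × 10^-3 + (6.61 × 10^-3)²/(6.3 × 10^-4) = 7.60 × 10^-2 M

C₀ = 7.6 × 10^-2 M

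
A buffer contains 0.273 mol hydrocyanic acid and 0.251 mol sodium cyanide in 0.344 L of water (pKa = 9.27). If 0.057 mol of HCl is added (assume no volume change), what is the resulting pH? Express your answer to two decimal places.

pH = 9.04

After neutralization: n(HCN) = 0.33 mol, n(CN-) = 0.194 mol.
pH = pKa + log([A⁻]/[HA]) = 9.27 + log(0.194/0.33) = 9.27 -0.231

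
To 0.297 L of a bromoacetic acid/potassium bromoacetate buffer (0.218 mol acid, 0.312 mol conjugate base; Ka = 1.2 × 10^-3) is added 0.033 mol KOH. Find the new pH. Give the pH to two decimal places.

pH = 3.19

After neutralization: n(BrCH2COOH) = 0.185 mol, n(BrCH2COO-) = 0.345 mol.
pKa = −log(1.2 × 10^-3) = 2.921
Henderson–Hasselbalch with mole ratio 0.345/0.185: pH = 2.921 + (+0.271)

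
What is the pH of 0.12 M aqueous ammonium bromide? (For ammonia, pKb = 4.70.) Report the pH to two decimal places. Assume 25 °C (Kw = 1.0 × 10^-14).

pH = 5.11

NH4+ is the conjugate acid of the weak base NH3.
Kb = 10^(−4.70) = 2.00 × 10^-5
Ka = Kw/Kb = 1.0×10^-14 / 2.00 × 10^-5 = 5.00 × 10^-10
Ka = [H+]²/(0.12 − [H+]) = 5.00 × 10^-10
Assume [H+] ≪ 0.12: [H+] ≈ √(5.00 × 10^-10 × 0.12) = 7.75 × 10^-6 M
pH = −log(7.75 × 10^-6) = 5.11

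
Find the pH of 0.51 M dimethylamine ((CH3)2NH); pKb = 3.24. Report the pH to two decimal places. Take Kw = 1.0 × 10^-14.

(CH3)2NH + H2O ⇌ (CH3)2NH2+ + OH-
Kb = 10^(−3.24) = 5.75 × 10^-4
Let x = [OH-] at equilibrium. Kb = x²/(0.51 − x).
Assume x ≪ 0.51: x ≈ √(5.75 × 10^-4 × 0.51) = 1.71 × 10^-2 M
(x/C₀ = 3.4% < 5%, so the approximation holds.)
pOH = −log(1.71 × 10^-2) = 1.77; pH = 14.00 − 1.77 = 12.23

pH = 12.23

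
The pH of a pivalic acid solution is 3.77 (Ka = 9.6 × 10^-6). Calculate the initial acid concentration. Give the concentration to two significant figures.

C₀ = 3.2 × 10^-3 M

[H+] = 10^(-3.77) = 1.70 × 10^-4 M = x
Ka = x²/(C₀ − x) ⇒ C₀ = x + x²/Ka
C₀ = 1.70 × 10^-4 + (1.70 × 10^-4)²/(9.6 × 10^-6) = 3.18 × 10^-3 M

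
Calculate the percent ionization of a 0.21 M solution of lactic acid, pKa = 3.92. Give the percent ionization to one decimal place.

CH3CH(OH)COOH ⇌ CH3CH(OH)COO- + H+; let x = [H+] at equilibrium.
Ka = 10^(−3.92) = 1.20 × 10^-4
x ≈ √(Ka·C₀) = √(1.20 × 10^-4 × 0.21) = 5.02 × 10^-3 M
Fraction ionized = 5.02 × 10^-3 / 0.21 = 0.0239 → 2.4%

2.4%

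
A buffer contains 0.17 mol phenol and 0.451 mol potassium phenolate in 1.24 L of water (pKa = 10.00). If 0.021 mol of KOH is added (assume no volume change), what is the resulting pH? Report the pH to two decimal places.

pH = 10.50

OH- converts C6H5OH to C6H5O-: C6H5OH → 0.149 mol, C6H5O- → 0.472 mol.
pH = pKa + log(n_C6H5O-/n_C6H5OH) = 10.00 + log(0.472/0.149) = 10.00 + (+0.501)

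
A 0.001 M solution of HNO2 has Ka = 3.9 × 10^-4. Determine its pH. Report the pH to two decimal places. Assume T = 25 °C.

HNO2 ⇌ NO2- + H+
Let x = [H+] at equilibrium. Ka = x²/(0.001 − x).
Here C₀/Ka ≈ 2.56, so the small-x approximation fails. Use the quadratic:
x = (−Ka + √(Ka² + 4·Ka·C₀))/2 = 4.59 × 10^-4 M
pH = −log[H+] = −log(4.59 × 10^-4) = 3.34

pH = 3.34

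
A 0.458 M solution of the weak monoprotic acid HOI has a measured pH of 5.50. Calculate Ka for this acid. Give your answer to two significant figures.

Ka = 2.2 × 10^-11

[H+] = 10^(-5.50) = 3.16 × 10^-6 M
At equilibrium [HA] = 0.458 − 3.16 × 10^-6 = 4.58 × 10^-1 M
Ka = [H+][A-]/[HA] = (3.16 × 10^-6)² / 4.58 × 10^-1 = 2.2 × 10^-11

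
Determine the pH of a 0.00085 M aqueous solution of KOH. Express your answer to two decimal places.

pH = 10.93

KOH is a strong base; [OH-] = 0.00085 M.
pOH = -log(0.00085) = 3.07
pH = 14.00 - 3.07 = 10.93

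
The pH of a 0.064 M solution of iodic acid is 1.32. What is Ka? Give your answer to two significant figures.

Ka = 1.4 × 10^-1

[H+] = 10^(-1.32) = 4.79 × 10^-2 M
At equilibrium [HA] = 0.064 − 4.79 × 10^-2 = 1.61 × 10^-2 M
Ka = [H+][A-]/[HA] = (4.79 × 10^-2)² / 1.61 × 10^-2 = 1.4 × 10^-1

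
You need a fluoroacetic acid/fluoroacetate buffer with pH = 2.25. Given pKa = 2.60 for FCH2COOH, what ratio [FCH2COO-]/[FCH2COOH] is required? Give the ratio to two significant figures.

ratio = 0.45

pH = pKa + log(r) ⇒ log(r) = 2.25 − 2.60 = -0.35
r = [FCH2COO-]/[FCH2COOH] = 10^(-0.35) = 0.447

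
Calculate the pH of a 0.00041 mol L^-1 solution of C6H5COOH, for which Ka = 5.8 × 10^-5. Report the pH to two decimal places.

C6H5COOH ⇌ C6H5COO- + H+
From the ICE table, Ka = [H+]²/(0.00041 − [H+]) = 5.8 × 10^-5.
The 5% rule fails; solving [H+]² + Ka·[H+] − Ka·C₀ = 0 exactly:
[H+] = (−Ka + √(Ka² + 4·Ka·C₀))/2 = 1.28 × 10^-4 M
pH = −log(1.28 × 10^-4) = 3.89

pH = 3.89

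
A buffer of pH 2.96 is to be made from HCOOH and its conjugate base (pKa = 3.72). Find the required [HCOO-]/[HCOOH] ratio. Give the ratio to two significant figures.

pH = pKa + log(r) ⇒ log(r) = 2.96 − 3.72 = -0.76
r = [HCOO-]/[HCOOH] = 10^(-0.76) = 0.174

ratio = 0.17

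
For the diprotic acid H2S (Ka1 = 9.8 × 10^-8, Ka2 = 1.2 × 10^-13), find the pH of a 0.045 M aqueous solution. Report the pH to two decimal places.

Ka1 ≫ Ka2, so treat the first dissociation as the only significant source of H+.
Ka1 = x²/(0.045 − x) = 9.8 × 10^-8
x ≈ √(9.8 × 10^-8 × 0.045) = 6.64 × 10^-5 M
pH = −log(6.64 × 10^-5) = 4.18

pH = 4.18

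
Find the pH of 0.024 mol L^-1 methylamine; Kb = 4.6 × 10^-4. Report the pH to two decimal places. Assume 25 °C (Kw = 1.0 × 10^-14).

pH = 11.49

CH3NH2 + H2O ⇌ CH3NH3+ + OH-
Kb = [OH-]²/(0.024 − [OH-]) = 4.6 × 10^-4
The 5% rule fails; solving [OH-]² + Kb·[OH-] − Kb·C₀ = 0 exactly:
[OH-] = [−0.00046 + √(0.00046² + 4.42e-05)]/2 = 3.10 × 10^-3 M
pOH = −log(3.10 × 10^-3) = 2.51; pH = 14.00 − 2.51 = 11.49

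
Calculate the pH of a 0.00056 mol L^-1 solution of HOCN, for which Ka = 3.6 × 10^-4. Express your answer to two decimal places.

pH = 3.52

HOCN ⇌ OCN- + H+
Ka = [H+]²/(0.00056 − [H+]) = 3.6 × 10^-4
Here C₀/Ka ≈ 1.56, so the small-[H+] approximation fails. Use the quadratic:
[H+] = (−Ka + √(Ka² + 4·Ka·C₀))/2 = 3.04 × 10^-4 M
pH = −log(3.04 × 10^-4) = 3.52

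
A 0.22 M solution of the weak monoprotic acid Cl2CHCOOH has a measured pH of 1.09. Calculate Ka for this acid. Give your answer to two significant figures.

[H+] = 10^(-1.09) = 8.13 × 10^-2 M
At equilibrium [HA] = 0.22 − 8.13 × 10^-2 = 1.39 × 10^-1 M
Ka = [H+][A-]/[HA] = (8.13 × 10^-2)² / 1.39 × 10^-1 = 4.8 × 10^-2

Ka = 4.8 × 10^-2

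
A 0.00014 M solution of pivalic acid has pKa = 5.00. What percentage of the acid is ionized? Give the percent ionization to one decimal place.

(CH3)3CCOOH ⇌ (CH3)3CCOO- + H+; let x = [H+] at equilibrium.
Ka = 10^(−5.00) = 1.00 × 10^-5
Ka = x²/(C₀ − x); solving the quadratic gives x = 3.27 × 10^-5 M.
Fraction ionized = 3.27 × 10^-5 / 0.00014 = 0.2336 → 23.4%

23.4%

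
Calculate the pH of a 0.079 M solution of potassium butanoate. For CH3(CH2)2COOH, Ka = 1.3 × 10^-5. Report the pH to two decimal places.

pH = 8.89

CH3(CH2)2COO- is the conjugate base of the weak acid CH3(CH2)2COOH.
Kb = Kw/Ka = 1.0×10^-14 / 1.3 × 10^-5 = 7.69 × 10^-10
Let x = [OH-] at equilibrium. Kb = x²/(0.079 − x).
Assume x ≪ 0.079: x ≈ √(7.69 × 10^-10 × 0.079) = 7.79 × 10^-6 M
Check: 0.0099% ionized — well under 5%, approximation valid.
pOH = −log(7.79 × 10^-6) = 5.11; pH = 14.00 − 5.11 = 8.89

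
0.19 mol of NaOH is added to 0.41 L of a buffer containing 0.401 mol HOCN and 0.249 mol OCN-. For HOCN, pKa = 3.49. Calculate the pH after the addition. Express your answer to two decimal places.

pH = 3.81

OH- converts HOCN to OCN-: HOCN → 0.211 mol, OCN- → 0.439 mol.
pH = pKa + log(n_OCN-/n_HOCN) = 3.49 + log(0.439/0.211) = 3.49 + (+0.318)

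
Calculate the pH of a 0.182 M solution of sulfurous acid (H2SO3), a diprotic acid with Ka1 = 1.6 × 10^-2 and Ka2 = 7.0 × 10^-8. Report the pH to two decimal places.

Ka1 ≫ Ka2, so treat the first dissociation as the only significant source of H+.
Ka1 = x²/(0.182 − x) = 1.6 × 10^-2
Solving the quadratic: x = (−Ka1 + √(Ka1² + 4·Ka1·C₀))/2 = 4.66 × 10^-2 M
pH = −log(4.66 × 10^-2) = 1.33

pH = 1.33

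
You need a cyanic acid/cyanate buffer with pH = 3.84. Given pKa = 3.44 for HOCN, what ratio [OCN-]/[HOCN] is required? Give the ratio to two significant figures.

ratio = 2.5

pH = pKa + log(r) ⇒ log(r) = 3.84 − 3.44 = +0.40
r = [OCN-]/[HOCN] = 10^(+0.40) = 2.51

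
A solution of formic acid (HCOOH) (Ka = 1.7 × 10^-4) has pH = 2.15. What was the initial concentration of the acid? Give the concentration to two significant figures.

[H+] = 10^(-2.15) = 7.08 × 10^-3 M = x
Ka = x²/(C₀ − x) ⇒ C₀ = x + x²/Ka
C₀ = 7.08 × 10^-3 + (7.08 × 10^-3)²/(1.7 × 10^-4) = 3.02 × 10^-1 M

C₀ = 3.0 × 10^-1 M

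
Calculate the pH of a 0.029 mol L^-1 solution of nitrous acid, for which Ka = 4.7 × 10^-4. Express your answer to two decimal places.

pH = 2.46

HNO2 ⇌ NO2- + H+
From the ICE table, Ka = x²/(0.029 − x) = 4.7 × 10^-4.
The 5% rule fails; solving x² + Ka·x − Ka·C₀ = 0 exactly:
x = [−0.00047 + √(0.00047² + 5.45e-05)]/2 = 3.46 × 10^-3 M
pH = −log(3.46 × 10^-3) = 2.46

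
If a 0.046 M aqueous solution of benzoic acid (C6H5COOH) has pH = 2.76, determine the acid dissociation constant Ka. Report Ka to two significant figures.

Ka = 6.8 × 10^-5

[H+] = 10^(-2.76) = 1.74 × 10^-3 M
At equilibrium [HA] = 0.046 − 1.74 × 10^-3 = 4.43 × 10^-2 M
Ka = [H+][A-]/[HA] = (1.74 × 10^-3)² / 4.43 × 10^-2 = 6.8 × 10^-5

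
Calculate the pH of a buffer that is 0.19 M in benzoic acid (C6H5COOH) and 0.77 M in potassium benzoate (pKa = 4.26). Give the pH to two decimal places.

pH = pKa + log([A⁻]/[HA]) = 4.26 + log(0.77/0.19)
pH = 4.26 + (+0.608) = 4.87

pH = 4.87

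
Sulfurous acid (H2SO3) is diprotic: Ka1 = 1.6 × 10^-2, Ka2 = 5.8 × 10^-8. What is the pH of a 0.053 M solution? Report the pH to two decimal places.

pH = 1.65

Ka1 ≫ Ka2, so treat the first dissociation as the only significant source of H+.
Ka1 = x²/(0.053 − x) = 1.6 × 10^-2
Solving the quadratic: x = (−Ka1 + √(Ka1² + 4·Ka1·C₀))/2 = 2.22 × 10^-2 M
pH = −log(2.22 × 10^-2) = 1.65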